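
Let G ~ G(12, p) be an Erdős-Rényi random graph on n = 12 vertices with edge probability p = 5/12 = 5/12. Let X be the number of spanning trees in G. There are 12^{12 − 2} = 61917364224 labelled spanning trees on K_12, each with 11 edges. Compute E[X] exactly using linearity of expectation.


K_12 has 12^{12 − 2} = 61917364224 labelled spanning trees.
For each such spanning tree H, let X_H = 1 if all 11 edges of H are present in G. Then P[X_H = 1] = p^{11} = (5/12)^{11} = 48828125/743008370688.
By linearity: E[X] = Σ_H E[X_H] = 61917364224 · p^{11} = 61917364224 · 48828125/743008370688 = 48828125/12.
Numerically: E[X] ≈ 4.06901e+06.

E[X] = 61917364224 · (5/12)^{11} = 48828125/12 ≈ 4.06901e+06.


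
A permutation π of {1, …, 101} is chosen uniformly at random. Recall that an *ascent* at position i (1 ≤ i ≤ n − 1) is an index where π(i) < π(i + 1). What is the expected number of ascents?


Write X = Σ X_I over i = 1, …, 100, with X_I the indicator of one ascent.
There are 100 indicators.
For each fixed i, the pair (π(i), π(i+1)) is a uniformly random ordered pair of distinct values from {1, …, 101}; by symmetry P[π(i) < π(i+1)] = 1/2.
By linearity: E[X] = 100 · (1/2) = (101 − 1) · (1/2) = 50 ≈ 50.000000.

E[X] = 50 = 50.000000.


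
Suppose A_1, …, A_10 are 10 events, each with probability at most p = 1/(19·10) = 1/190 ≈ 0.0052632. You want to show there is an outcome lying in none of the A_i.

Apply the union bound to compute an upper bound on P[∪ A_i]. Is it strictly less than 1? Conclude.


Union bound: P[∪_{i=1}^{10} A_i] ≤ Σ_i P[A_i] ≤ 10·p = 10·(1/190) = 1/19.
Numerically: 1/19 ≈ 0.0526316.
Is 1/19 < 1? YES.
Since P[∪ A_i] ≤ 1/19 < 1, the complement has P[∩ A_i^c] ≥ 1 − 1/19 = 18/19 > 0, so some outcome avoids every A_i.

10·p = 1/19 ≈ 0.0526316; existence CERTIFIED by the union bound.


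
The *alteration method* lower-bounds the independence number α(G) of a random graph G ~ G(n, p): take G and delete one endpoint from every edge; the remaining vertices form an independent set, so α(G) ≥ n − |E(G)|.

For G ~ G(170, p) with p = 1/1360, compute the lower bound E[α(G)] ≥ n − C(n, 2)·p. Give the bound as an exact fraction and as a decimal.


E[|E(G)|] = C(170, 2)·p = 14365 · (1/1360) = 169/16.
E[α(G)] ≥ n − E[|E(G)|] = 170 − 169/16 = 2551/16.
Numerically: ≈ 159.4375.
(This is only a lower bound; the true E[α(G)] may be larger.)

E[α(G)] ≥ 2551/16 ≈ 159.4375.


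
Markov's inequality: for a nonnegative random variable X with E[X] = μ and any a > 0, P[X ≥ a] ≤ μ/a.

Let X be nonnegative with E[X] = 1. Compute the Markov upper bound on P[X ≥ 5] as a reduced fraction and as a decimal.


μ = E[X] = 1, a = 5.
Markov: P[X ≥ 5] ≤ μ/a = (1)/5 = 1/5.
Numerically: ≈ 0.20000.
(Since a = 5 > μ = 1.00000, the bound 1/5 is < 1 and informative.)

P[X ≥ 5] ≤ 1/5 ≈ 0.20000.


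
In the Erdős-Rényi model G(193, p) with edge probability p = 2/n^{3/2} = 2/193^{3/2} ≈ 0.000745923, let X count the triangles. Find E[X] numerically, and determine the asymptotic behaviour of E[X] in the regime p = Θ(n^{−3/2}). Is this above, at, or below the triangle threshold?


Number of potential triangles: C(193, 3) = 1179616.
Each occurs with probability p³ ≈ (0.000745923)³ ≈ 4.15032491e-10.
By linearity: E[X] = C(193, 3)·p³ ≈ 1179616 · 4.15032491e-10 ≈ 0.000490.
Since α = 3/2 > 1, p = c/n^{3/2} = o(1/n) is below the triangle threshold p ~ 1/n. Asymptotically E[X] ~ (c³/6)·n^{3(1−α)} = (2³/6)·n^{-1.5} → 0, so by Markov's inequality G has no triangles w.h.p.

E[X] ≈ 0.000490; in regime p = Θ(1/n^{3/2}) E[X] tends to 0 (below the triangle threshold p ~ 1/n).


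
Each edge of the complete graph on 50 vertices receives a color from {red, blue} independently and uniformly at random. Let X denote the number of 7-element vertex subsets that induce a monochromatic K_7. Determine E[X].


Let X = Σ_S X_S over the C(50, 7) = 99884400 subsets S of size 7, where X_S = 1 if the K_7 on S is monochromatic.
For a fixed S, the K_7 on S has C(7, 2) = 21 edges. P[all 21 edges red] = (1/2)^21, and likewise for blue, so P[monochromatic] = 2·(1/2)^21 = 2^{1 − 21} = 1/1048576.
By linearity: E[X] = C(50, 7) · 2^{1 − 21} = 99884400 · 1/1048576 = 6242775/65536.
Numerically: E[X] ≈ 95.257187.

E[X] = C(50,7)·2^(1−C(7,2)) = 6242775/65536 ≈ 95.257187.


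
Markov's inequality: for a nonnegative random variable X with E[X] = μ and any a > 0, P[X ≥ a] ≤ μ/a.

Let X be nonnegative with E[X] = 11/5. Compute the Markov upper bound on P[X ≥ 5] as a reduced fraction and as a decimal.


μ = E[X] = 11/5, a = 5.
Markov: P[X ≥ 5] ≤ μ/a = (11/5)/5 = 11/25.
Numerically: ≈ 0.4400.
(Since a = 5 > μ = 2.2000, the bound 11/25 is < 1 and informative.)

P[X ≥ 5] ≤ 11/25 ≈ 0.4400.


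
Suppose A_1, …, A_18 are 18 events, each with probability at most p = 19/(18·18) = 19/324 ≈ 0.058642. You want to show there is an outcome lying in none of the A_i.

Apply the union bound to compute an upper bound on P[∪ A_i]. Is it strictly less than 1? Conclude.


Union bound: P[∪_{i=1}^{18} A_i] ≤ Σ_i P[A_i] ≤ 18·p = 18·(19/324) = 19/18.
Numerically: 19/18 ≈ 1.055556.
Is 19/18 < 1? NO.
Since the bound 19/18 is ≥ 1, the union bound is uninformative here; it does NOT by itself certify existence.

18·p = 19/18 ≈ 1.055556; existence NOT certified by the union bound.


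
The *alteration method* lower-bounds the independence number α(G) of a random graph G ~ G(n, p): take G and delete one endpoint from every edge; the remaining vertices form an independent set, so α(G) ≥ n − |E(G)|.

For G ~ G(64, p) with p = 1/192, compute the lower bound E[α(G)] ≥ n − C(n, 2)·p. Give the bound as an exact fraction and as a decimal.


E[|E(G)|] = C(64, 2)·p = 2016 · (1/192) = 21/2.
E[α(G)] ≥ n − E[|E(G)|] = 64 − 21/2 = 107/2.
Numerically: ≈ 53.50000.
(This is only a lower bound; the true E[α(G)] may be larger.)

E[α(G)] ≥ 107/2 ≈ 53.50000.


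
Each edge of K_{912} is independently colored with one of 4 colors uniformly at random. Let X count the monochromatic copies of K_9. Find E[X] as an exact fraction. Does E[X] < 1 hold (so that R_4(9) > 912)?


E[X] = C(912, 9) · 4^{1 − 36} = 1156095740032081475120 · 4^{−35} = 1156095740032081475120/1180591620717411303424.
As a reduced fraction: E[X] = 72255983752005092195/73786976294838206464 ≈ 0.979.
Is E[X] < 1? YES.
Since E[X] < 1, there exists a 4-coloring of K_{912} with no monochromatic K_9; hence R_4(9) > 912.

E[X] = 72255983752005092195/73786976294838206464 ≈ 0.979; E[X] < 1, so R_4(9) > 912.


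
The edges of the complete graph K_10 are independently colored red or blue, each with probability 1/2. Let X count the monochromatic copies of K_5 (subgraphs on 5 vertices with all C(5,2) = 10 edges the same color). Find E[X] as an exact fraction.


Let X = Σ_S X_S over the C(10, 5) = 252 subsets S of size 5, where X_S = 1 if the K_5 on S is monochromatic.
For a fixed S, the K_5 on S has C(5, 2) = 10 edges. P[all 10 edges red] = (1/2)^10, and likewise for blue, so P[monochromatic] = 2·(1/2)^10 = 2^{1 − 10} = 1/512.
By linearity: E[X] = C(10, 5) · 2^{1 − 10} = 252 · 1/512 = 63/128.
Numerically: E[X] ≈ 0.49219.

E[X] = C(10,5)·2^(1−C(5,2)) = 63/128 ≈ 0.49219.


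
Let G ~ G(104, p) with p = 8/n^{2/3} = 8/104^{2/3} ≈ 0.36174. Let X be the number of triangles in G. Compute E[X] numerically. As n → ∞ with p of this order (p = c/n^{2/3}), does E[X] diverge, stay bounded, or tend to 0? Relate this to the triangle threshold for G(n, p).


Number of potential triangles: C(104, 3) = 182104.
Each occurs with probability p³ ≈ (0.36174)³ ≈ 4.7337278e-02.
By linearity: E[X] = C(104, 3)·p³ ≈ 182104 · 4.7337278e-02 ≈ 8620.30769.
Since α = 2/3 < 1, p = c/n^{2/3} ≫ 1/n is above the triangle threshold p ~ 1/n. Asymptotically E[X] ~ (c³/6)·n^{3(1−α)} = (8³/6)·n^{1} → ∞; triangles are abundant w.h.p.

E[X] ≈ 8620.30769; in regime p = Θ(1/n^{2/3}) E[X] diverges (above the triangle threshold p ~ 1/n).


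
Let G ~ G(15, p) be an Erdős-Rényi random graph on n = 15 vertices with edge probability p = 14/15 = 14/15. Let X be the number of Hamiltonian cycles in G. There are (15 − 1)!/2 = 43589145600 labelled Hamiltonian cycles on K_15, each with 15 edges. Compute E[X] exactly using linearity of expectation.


K_15 has (15 − 1)!/2 = 43589145600 labelled Hamiltonian cycles.
For each such Hamiltonian cycle H, let X_H = 1 if all 15 edges of H are present in G. Then P[X_H = 1] = p^{15} = (14/15)^{15} = 155568095557812224/437893890380859375.
By linearity: E[X] = Σ_H E[X_H] = 43589145600 · p^{15} = 43589145600 · 155568095557812224/437893890380859375 = 1116227221067356419653632/72081298828125.
Numerically: E[X] ≈ 1.5486e+10.

E[X] = 43589145600 · (14/15)^{15} = 1116227221067356419653632/72081298828125 ≈ 1.5486e+10.


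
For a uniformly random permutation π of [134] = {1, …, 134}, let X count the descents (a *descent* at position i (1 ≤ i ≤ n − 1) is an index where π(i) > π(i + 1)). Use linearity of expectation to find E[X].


Write X = Σ X_I over i = 1, …, 133, with X_I the indicator of one descent.
There are 133 indicators.
For each fixed i, the pair (π(i), π(i+1)) is a uniformly random ordered pair of distinct values from {1, …, 134}; by symmetry P[π(i) > π(i+1)] = 1/2.
By linearity: E[X] = 133 · (1/2) = (134 − 1) · (1/2) = 133/2 ≈ 66.500.

E[X] = 133/2 = 66.500.


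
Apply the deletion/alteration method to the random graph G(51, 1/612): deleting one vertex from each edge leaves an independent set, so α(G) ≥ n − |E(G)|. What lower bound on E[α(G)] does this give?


E[|E(G)|] = C(51, 2)·p = 1275 · (1/612) = 25/12.
E[α(G)] ≥ n − E[|E(G)|] = 51 − 25/12 = 587/12.
Numerically: ≈ 48.9167.
(This is only a lower bound; the true E[α(G)] may be larger.)

E[α(G)] ≥ 587/12 ≈ 48.9167.


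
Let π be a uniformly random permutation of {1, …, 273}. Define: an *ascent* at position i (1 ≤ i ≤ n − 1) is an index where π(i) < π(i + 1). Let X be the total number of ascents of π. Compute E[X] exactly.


Write X = Σ X_I over i = 1, …, 272, with X_I the indicator of one ascent.
There are 272 indicators.
For each fixed i, the pair (π(i), π(i+1)) is a uniformly random ordered pair of distinct values from {1, …, 273}; by symmetry P[π(i) < π(i+1)] = 1/2.
By linearity: E[X] = 272 · (1/2) = (273 − 1) · (1/2) = 136 ≈ 136.0000.

E[X] = 136 = 136.0000.


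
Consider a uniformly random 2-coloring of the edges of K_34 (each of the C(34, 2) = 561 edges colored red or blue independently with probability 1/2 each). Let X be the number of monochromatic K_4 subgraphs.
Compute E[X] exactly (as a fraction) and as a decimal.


Let X = Σ_S X_S over the C(34, 4) = 46376 subsets S of size 4, where X_S = 1 if the K_4 on S is monochromatic.
For a fixed S, the K_4 on S has C(4, 2) = 6 edges. P[all 6 edges red] = (1/2)^6, and likewise for blue, so P[monochromatic] = 2·(1/2)^6 = 2^{1 − 6} = 1/32.
By linearity of expectation: E[X] = C(34, 4) · 2^{1 − 6} = 46376 · 1/32 = 5797/4.
Numerically: E[X] ≈ 1449.25000.

E[X] = C(34,4)·2^(1−C(4,2)) = 5797/4 ≈ 1449.25000.


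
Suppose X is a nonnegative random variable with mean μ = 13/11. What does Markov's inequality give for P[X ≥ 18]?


μ = E[X] = 13/11, a = 18.
Markov: P[X ≥ 18] ≤ μ/a = (13/11)/18 = 13/198.
Numerically: ≈ 0.066.
(Since a = 18 > μ = 1.182, the bound 13/198 is < 1 and informative.)

P[X ≥ 18] ≤ 13/198 ≈ 0.066.


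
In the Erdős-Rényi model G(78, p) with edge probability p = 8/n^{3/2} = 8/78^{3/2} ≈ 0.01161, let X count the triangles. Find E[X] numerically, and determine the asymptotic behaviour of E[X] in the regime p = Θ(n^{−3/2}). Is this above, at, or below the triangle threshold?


Number of potential triangles: C(78, 3) = 76076.
Each occurs with probability p³ ≈ (0.01161)³ ≈ 1.566189e-06.
By linearity: E[X] = C(78, 3)·p³ ≈ 76076 · 1.566189e-06 ≈ 0.1191.
Since α = 3/2 > 1, p = c/n^{3/2} = o(1/n) is below the triangle threshold p ~ 1/n. Asymptotically E[X] ~ (c³/6)·n^{3(1−α)} = (8³/6)·n^{-1.5} → 0, so by Markov's inequality G has no triangles w.h.p.

E[X] ≈ 0.1191; in regime p = Θ(1/n^{3/2}) E[X] tends to 0 (below the triangle threshold p ~ 1/n).


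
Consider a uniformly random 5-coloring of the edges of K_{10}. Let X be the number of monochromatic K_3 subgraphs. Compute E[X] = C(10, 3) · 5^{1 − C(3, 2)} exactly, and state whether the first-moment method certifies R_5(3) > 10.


E[X] = C(10, 3) · 5^{1 − 3} = 120 · 5^{−2} = 120/25.
As a reduced fraction: E[X] = 24/5 ≈ 4.800.
Is E[X] < 1? NO.
Since E[X] ≥ 1, the first-moment bound is inconclusive at n = 10; it does NOT by itself certify R_5(3) > 10.

E[X] = 24/5 ≈ 4.800; E[X] ≥ 1; first-moment method inconclusive here.


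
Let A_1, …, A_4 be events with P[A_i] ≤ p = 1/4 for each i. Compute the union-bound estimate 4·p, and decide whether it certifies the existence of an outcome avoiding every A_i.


Union bound: P[∪_{i=1}^{4} A_i] ≤ Σ_i P[A_i] ≤ 4·p = 4·(1/4) = 1.
Numerically: 1 ≈ 1.0000000.
Is 1 < 1? NO.
Since the bound 1 is ≥ 1, the union bound is uninformative here; it does NOT by itself certify existence.

4·p = 1 ≈ 1.0000000; existence NOT certified by the union bound.


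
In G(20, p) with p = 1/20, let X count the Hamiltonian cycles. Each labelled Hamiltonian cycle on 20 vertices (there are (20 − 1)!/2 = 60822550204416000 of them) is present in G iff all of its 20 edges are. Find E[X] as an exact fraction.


K_20 has (20 − 1)!/2 = 60822550204416000 labelled Hamiltonian cycles.
For each such Hamiltonian cycle H, let X_H = 1 if all 20 edges of H are present in G. Then P[X_H = 1] = p^{20} = (1/20)^{20} = 1/104857600000000000000000000.
By linearity of expectation: E[X] = Σ_H E[X_H] = 60822550204416000 · p^{20} = 60822550204416000 · 1/104857600000000000000000000 = 14849255421/25600000000000000000.
Numerically: E[X] ≈ 5.8e-10.

E[X] = 60822550204416000 · (1/20)^{20} = 14849255421/25600000000000000000 ≈ 5.8e-10.


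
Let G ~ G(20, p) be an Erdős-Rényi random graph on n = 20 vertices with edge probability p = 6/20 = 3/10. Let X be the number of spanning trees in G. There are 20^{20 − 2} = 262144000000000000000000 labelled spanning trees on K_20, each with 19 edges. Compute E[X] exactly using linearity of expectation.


K_20 has 20^{20 − 2} = 262144000000000000000000 labelled spanning trees.
For each such spanning tree H, let X_H = 1 if all 19 edges of H are present in G. Then P[X_H = 1] = p^{19} = (3/10)^{19} = 1162261467/10000000000000000000.
Summing the indicators: E[X] = Σ_H E[X_H] = 262144000000000000000000 · p^{19} = 262144000000000000000000 · 1162261467/10000000000000000000 = 152339935002624/5.
Numerically: E[X] ≈ 3.047e+13.

E[X] = 262144000000000000000000 · (3/10)^{19} = 152339935002624/5 ≈ 3.047e+13.


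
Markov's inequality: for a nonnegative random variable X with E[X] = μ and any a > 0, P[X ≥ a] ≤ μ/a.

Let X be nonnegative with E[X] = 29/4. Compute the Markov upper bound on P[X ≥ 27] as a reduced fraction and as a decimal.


μ = E[X] = 29/4, a = 27.
Markov: P[X ≥ 27] ≤ μ/a = (29/4)/27 = 29/108.
Numerically: ≈ 0.2685.
(Since a = 27 > μ = 7.2500, the bound 29/108 is < 1 and informative.)

P[X ≥ 27] ≤ 29/108 ≈ 0.2685.


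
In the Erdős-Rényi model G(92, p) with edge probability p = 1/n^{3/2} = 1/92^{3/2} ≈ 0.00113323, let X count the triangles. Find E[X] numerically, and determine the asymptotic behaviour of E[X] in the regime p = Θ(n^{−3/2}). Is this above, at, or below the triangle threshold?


Number of potential triangles: C(92, 3) = 125580.
Each occurs with probability p³ ≈ (0.00113323)³ ≈ 1.45530753e-09.
By linearity: E[X] = C(92, 3)·p³ ≈ 125580 · 1.45530753e-09 ≈ 0.000183.
Since α = 3/2 > 1, p = c/n^{3/2} = o(1/n) is below the triangle threshold p ~ 1/n. Asymptotically E[X] ~ (c³/6)·n^{3(1−α)} = (1³/6)·n^{-1.5} → 0, so by Markov's inequality G has no triangles w.h.p.

E[X] ≈ 0.000183; in regime p = Θ(1/n^{3/2}) E[X] tends to 0 (below the triangle threshold p ~ 1/n).


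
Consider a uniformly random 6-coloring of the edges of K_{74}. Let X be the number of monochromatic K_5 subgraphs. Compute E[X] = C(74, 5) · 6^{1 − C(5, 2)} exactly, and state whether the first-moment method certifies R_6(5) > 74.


E[X] = C(74, 5) · 6^{1 − 10} = 16108764 · 6^{−9} = 16108764/10077696.
As a reduced fraction: E[X] = 1342397/839808 ≈ 1.5984570.
Is E[X] < 1? NO.
Since E[X] ≥ 1, the first-moment bound is inconclusive at n = 74; it does NOT by itself certify R_6(5) > 74.

E[X] = 1342397/839808 ≈ 1.5984570; E[X] ≥ 1; first-moment method inconclusive here.


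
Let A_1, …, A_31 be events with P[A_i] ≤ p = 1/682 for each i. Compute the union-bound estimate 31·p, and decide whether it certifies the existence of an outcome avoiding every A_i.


Union bound: P[∪_{i=1}^{31} A_i] ≤ Σ_i P[A_i] ≤ 31·p = 31·(1/682) = 1/22.
Numerically: 1/22 ≈ 0.045455.
Is 1/22 < 1? YES.
Since P[∪ A_i] ≤ 1/22 < 1, the complement has P[∩ A_i^c] ≥ 1 − 1/22 = 21/22 > 0, so some outcome avoids every A_i.

31·p = 1/22 ≈ 0.045455; existence CERTIFIED by the union bound.


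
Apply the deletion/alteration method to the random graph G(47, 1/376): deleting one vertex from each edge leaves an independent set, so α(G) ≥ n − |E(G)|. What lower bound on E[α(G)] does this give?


E[|E(G)|] = C(47, 2)·p = 1081 · (1/376) = 23/8.
E[α(G)] ≥ n − E[|E(G)|] = 47 − 23/8 = 353/8.
Numerically: ≈ 44.125000.
(This is only a lower bound; the true E[α(G)] may be larger.)

E[α(G)] ≥ 353/8 ≈ 44.125000.


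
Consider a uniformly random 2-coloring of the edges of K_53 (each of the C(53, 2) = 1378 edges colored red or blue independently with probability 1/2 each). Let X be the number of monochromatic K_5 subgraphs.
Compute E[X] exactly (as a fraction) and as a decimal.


Let X = Σ_S X_S over the C(53, 5) = 2869685 subsets S of size 5, where X_S = 1 if the K_5 on S is monochromatic.
For a fixed S, the K_5 on S has C(5, 2) = 10 edges. P[all 10 edges red] = (1/2)^10, and likewise for blue, so P[monochromatic] = 2·(1/2)^10 = 2^{1 − 10} = 1/512.
By linearity of expectation: E[X] = C(53, 5) · 2^{1 − 10} = 2869685 · 1/512 = 2869685/512.
Numerically: E[X] ≈ 5604.8535.

E[X] = C(53,5)·2^(1−C(5,2)) = 2869685/512 ≈ 5604.8535.


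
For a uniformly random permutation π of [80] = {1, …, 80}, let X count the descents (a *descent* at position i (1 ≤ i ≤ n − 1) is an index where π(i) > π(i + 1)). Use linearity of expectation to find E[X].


Write X = Σ X_I over i = 1, …, 79, with X_I the indicator of one descent.
There are 79 indicators.
For each fixed i, the pair (π(i), π(i+1)) is a uniformly random ordered pair of distinct values from {1, …, 80}; by symmetry P[π(i) > π(i+1)] = 1/2.
By linearity: E[X] = 79 · (1/2) = (80 − 1) · (1/2) = 79/2 ≈ 39.50000.

E[X] = 79/2 = 39.50000.


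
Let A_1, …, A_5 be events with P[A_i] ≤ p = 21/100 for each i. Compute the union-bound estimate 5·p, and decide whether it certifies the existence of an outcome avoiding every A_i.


Union bound: P[∪_{i=1}^{5} A_i] ≤ Σ_i P[A_i] ≤ 5·p = 5·(21/100) = 21/20.
Numerically: 21/20 ≈ 1.0500000.
Is 21/20 < 1? NO.
Since the bound 21/20 is ≥ 1, the union bound is uninformative here; it does NOT by itself certify existence.

5·p = 21/20 ≈ 1.0500000; existence NOT certified by the union bound.


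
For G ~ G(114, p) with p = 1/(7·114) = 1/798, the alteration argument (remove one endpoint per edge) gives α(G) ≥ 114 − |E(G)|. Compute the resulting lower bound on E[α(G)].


E[|E(G)|] = C(114, 2)·p = 6441 · (1/798) = 113/14.
E[α(G)] ≥ n − E[|E(G)|] = 114 − 113/14 = 1483/14.
Numerically: ≈ 105.92857.
(This is only a lower bound; the true E[α(G)] may be larger.)

E[α(G)] ≥ 1483/14 ≈ 105.92857.


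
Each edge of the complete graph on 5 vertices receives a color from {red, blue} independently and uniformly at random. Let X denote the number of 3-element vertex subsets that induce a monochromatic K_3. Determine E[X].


Let X = Σ_S X_S over the C(5, 3) = 10 subsets S of size 3, where X_S = 1 if the K_3 on S is monochromatic.
For a fixed S, the K_3 on S has C(3, 2) = 3 edges. P[all 3 edges red] = (1/2)^3, and likewise for blue, so P[monochromatic] = 2·(1/2)^3 = 2^{1 − 3} = 1/4.
Summing: E[X] = C(5, 3) · 2^{1 − 3} = 10 · 1/4 = 5/2.
Numerically: E[X] ≈ 2.5000.

E[X] = C(5,3)·2^(1−C(3,2)) = 5/2 ≈ 2.5000.


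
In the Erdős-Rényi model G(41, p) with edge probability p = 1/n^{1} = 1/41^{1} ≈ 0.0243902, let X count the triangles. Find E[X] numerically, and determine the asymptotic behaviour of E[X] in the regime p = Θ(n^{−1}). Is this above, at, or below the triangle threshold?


Number of potential triangles: C(41, 3) = 10660.
Each occurs with probability p³ ≈ (0.0243902)³ ≈ 1.45093658e-05.
By linearity: E[X] = C(41, 3)·p³ ≈ 10660 · 1.45093658e-05 ≈ 0.154670.
Here α = 1, so p = 1/n is exactly at the triangle threshold p ~ 1/n. Asymptotically E[X] → c³/6 = 1³/6 = 1/6 ≈ 0.166667, a bounded constant. In this regime the triangle count is asymptotically Poisson(c³/6).

E[X] ≈ 0.154670; in regime p = Θ(1/n^{1}) E[X] stays bounded (at the triangle threshold p ~ 1/n).


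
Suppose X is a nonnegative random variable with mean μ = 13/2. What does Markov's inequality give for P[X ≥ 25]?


μ = E[X] = 13/2, a = 25.
Markov: P[X ≥ 25] ≤ μ/a = (13/2)/25 = 13/50.
Numerically: ≈ 0.260.
(Since a = 25 > μ = 6.500, the bound 13/50 is < 1 and informative.)

P[X ≥ 25] ≤ 13/50 ≈ 0.260.


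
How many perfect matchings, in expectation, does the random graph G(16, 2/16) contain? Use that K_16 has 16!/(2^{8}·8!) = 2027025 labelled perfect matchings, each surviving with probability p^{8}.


K_16 has 16!/(2^{8}·8!) = 2027025 labelled perfect matchings.
For each such perfect matching H, let X_H = 1 if all 8 edges of H are present in G. Then P[X_H = 1] = p^{8} = (1/8)^{8} = 1/16777216.
By linearity: E[X] = Σ_H E[X_H] = 2027025 · p^{8} = 2027025 · 1/16777216 = 2027025/16777216.
Numerically: E[X] ≈ 0.1208.

E[X] = 2027025 · (1/8)^{8} = 2027025/16777216 ≈ 0.1208.


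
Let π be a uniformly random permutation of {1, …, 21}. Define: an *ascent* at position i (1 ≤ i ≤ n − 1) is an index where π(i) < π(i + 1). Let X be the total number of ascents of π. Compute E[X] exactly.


Write X = Σ X_I over i = 1, …, 20, with X_I the indicator of one ascent.
There are 20 indicators.
For each fixed i, the pair (π(i), π(i+1)) is a uniformly random ordered pair of distinct values from {1, …, 21}; by symmetry P[π(i) < π(i+1)] = 1/2.
By linearity: E[X] = 20 · (1/2) = (21 − 1) · (1/2) = 10 ≈ 10.00000.

E[X] = 10 = 10.00000.


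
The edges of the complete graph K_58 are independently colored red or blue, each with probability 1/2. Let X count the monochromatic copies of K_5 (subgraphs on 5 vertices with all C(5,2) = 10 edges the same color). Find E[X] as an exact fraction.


Let X = Σ_S X_S over the C(58, 5) = 4582116 subsets S of size 5, where X_S = 1 if the K_5 on S is monochromatic.
For a fixed S, the K_5 on S has C(5, 2) = 10 edges. P[all 10 edges red] = (1/2)^10, and likewise for blue, so P[monochromatic] = 2·(1/2)^10 = 2^{1 − 10} = 1/512.
Summing: E[X] = C(58, 5) · 2^{1 − 10} = 4582116 · 1/512 = 1145529/128.
Numerically: E[X] ≈ 8949.4453.

E[X] = C(58,5)·2^(1−C(5,2)) = 1145529/128 ≈ 8949.4453.


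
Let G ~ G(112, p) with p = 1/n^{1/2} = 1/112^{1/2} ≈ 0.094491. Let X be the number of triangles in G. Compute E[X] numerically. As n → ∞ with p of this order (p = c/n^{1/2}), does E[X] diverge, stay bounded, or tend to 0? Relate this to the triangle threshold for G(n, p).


Number of potential triangles: C(112, 3) = 227920.
Each occurs with probability p³ ≈ (0.094491)³ ≈ 8.4367070e-04.
By linearity: E[X] = C(112, 3)·p³ ≈ 227920 · 8.4367070e-04 ≈ 192.28943.
Since α = 1/2 < 1, p = c/n^{1/2} ≫ 1/n is above the triangle threshold p ~ 1/n. Asymptotically E[X] ~ (c³/6)·n^{3(1−α)} = (1³/6)·n^{1.5} → ∞; triangles are abundant w.h.p.

E[X] ≈ 192.28943; in regime p = Θ(1/n^{1/2}) E[X] diverges (above the triangle threshold p ~ 1/n).


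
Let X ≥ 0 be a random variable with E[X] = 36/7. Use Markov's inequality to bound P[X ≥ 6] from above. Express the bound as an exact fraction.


μ = E[X] = 36/7, a = 6.
Markov: P[X ≥ 6] ≤ μ/a = (36/7)/6 = 6/7.
Numerically: ≈ 0.857143.
(Since a = 6 > μ = 5.142857, the bound 6/7 is < 1 and informative.)

P[X ≥ 6] ≤ 6/7 ≈ 0.857143.


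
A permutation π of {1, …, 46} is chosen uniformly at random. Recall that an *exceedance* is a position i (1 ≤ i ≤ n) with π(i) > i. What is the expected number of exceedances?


Write X = Σ_{i=1}^{46} X_i, where X_i = 1_{π(i) > i}.
For each fixed i, π(i) is uniform over {1, …, 46} (marginal of a uniform permutation), so P[π(i) > i] = (n − i)/n. Summing: Σ_{i=1}^{46} (n − i)/n = (0 + 1 + … + 45)/46 = 46(46 − 1)/(2·46) = (46 − 1)/2.
Hence E[X] = Σ_{i=1}^{46} (46 − i)/46 = 45/2 ≈ 22.500000.

E[X] = 45/2 = 22.500000.


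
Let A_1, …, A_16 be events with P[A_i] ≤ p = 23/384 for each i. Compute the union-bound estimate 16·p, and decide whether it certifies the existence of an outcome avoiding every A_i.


Union bound: P[∪_{i=1}^{16} A_i] ≤ Σ_i P[A_i] ≤ 16·p = 16·(23/384) = 23/24.
Numerically: 23/24 ≈ 0.958.
Is 23/24 < 1? YES.
Since P[∪ A_i] ≤ 23/24 < 1, the complement has P[∩ A_i^c] ≥ 1 − 23/24 = 1/24 > 0, so some outcome avoids every A_i.

16·p = 23/24 ≈ 0.958; existence CERTIFIED by the union bound.


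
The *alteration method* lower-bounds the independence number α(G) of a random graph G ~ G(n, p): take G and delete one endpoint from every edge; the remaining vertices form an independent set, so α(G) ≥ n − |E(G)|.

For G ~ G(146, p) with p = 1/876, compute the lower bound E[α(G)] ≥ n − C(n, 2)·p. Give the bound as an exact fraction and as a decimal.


E[|E(G)|] = C(146, 2)·p = 10585 · (1/876) = 145/12.
E[α(G)] ≥ n − E[|E(G)|] = 146 − 145/12 = 1607/12.
Numerically: ≈ 133.9167.
(This is only a lower bound; the true E[α(G)] may be larger.)

E[α(G)] ≥ 1607/12 ≈ 133.9167.


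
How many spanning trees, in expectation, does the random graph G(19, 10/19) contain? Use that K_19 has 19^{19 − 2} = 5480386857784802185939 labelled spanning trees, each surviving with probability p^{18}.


K_19 has 19^{19 − 2} = 5480386857784802185939 labelled spanning trees.
For each such spanning tree H, let X_H = 1 if all 18 edges of H are present in G. Then P[X_H = 1] = p^{18} = (10/19)^{18} = 1000000000000000000/104127350297911241532841.
By linearity: E[X] = Σ_H E[X_H] = 5480386857784802185939 · p^{18} = 5480386857784802185939 · 1000000000000000000/104127350297911241532841 = 1000000000000000000/19.
Numerically: E[X] ≈ 5.2632e+16.

E[X] = 5480386857784802185939 · (10/19)^{18} = 1000000000000000000/19 ≈ 5.2632e+16.


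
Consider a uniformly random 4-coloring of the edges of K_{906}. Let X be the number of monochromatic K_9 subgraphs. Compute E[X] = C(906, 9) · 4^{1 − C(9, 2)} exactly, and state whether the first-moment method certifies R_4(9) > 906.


E[X] = C(906, 9) · 4^{1 − 36} = 1089130176400609441450 · 4^{−35} = 1089130176400609441450/1180591620717411303424.
As a reduced fraction: E[X] = 544565088200304720725/590295810358705651712 ≈ 0.9225.
Is E[X] < 1? YES.
Since E[X] < 1, there exists a 4-coloring of K_{906} with no monochromatic K_9; hence R_4(9) > 906.

E[X] = 544565088200304720725/590295810358705651712 ≈ 0.9225; E[X] < 1, so R_4(9) > 906.


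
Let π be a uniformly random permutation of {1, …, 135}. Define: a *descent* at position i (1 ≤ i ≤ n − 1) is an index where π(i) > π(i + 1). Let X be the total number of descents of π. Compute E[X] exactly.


Write X = Σ X_I over i = 1, …, 134, with X_I the indicator of one descent.
There are 134 indicators.
For each fixed i, the pair (π(i), π(i+1)) is a uniformly random ordered pair of distinct values from {1, …, 135}; by symmetry P[π(i) > π(i+1)] = 1/2.
By linearity: E[X] = 134 · (1/2) = (135 − 1) · (1/2) = 67 ≈ 67.00000.

E[X] = 67 = 67.00000.


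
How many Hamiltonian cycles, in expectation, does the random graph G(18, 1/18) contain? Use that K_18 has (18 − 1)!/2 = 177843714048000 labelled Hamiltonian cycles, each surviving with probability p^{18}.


K_18 has (18 − 1)!/2 = 177843714048000 labelled Hamiltonian cycles.
For each such Hamiltonian cycle H, let X_H = 1 if all 18 edges of H are present in G. Then P[X_H = 1] = p^{18} = (1/18)^{18} = 1/39346408075296537575424.
By linearity: E[X] = Σ_H E[X_H] = 177843714048000 · p^{18} = 177843714048000 · 1/39346408075296537575424 = 14889875/3294258113514384.
Numerically: E[X] ≈ 4.51995e-09.

E[X] = 177843714048000 · (1/18)^{18} = 14889875/3294258113514384 ≈ 4.51995e-09.


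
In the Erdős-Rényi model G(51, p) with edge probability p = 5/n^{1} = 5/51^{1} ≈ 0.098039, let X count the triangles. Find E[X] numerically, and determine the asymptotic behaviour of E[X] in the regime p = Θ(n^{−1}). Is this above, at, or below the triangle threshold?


Number of potential triangles: C(51, 3) = 20825.
Each occurs with probability p³ ≈ (0.098039)³ ≈ 9.4232233e-04.
By linearity: E[X] = C(51, 3)·p³ ≈ 20825 · 9.4232233e-04 ≈ 19.62386.
Here α = 1, so p = 5/n is exactly at the triangle threshold p ~ 1/n. Asymptotically E[X] → c³/6 = 5³/6 = 125/6 ≈ 20.83333, a bounded constant. In this regime the triangle count is asymptotically Poisson(c³/6).

E[X] ≈ 19.62386; in regime p = Θ(1/n^{1}) E[X] stays bounded (at the triangle threshold p ~ 1/n).


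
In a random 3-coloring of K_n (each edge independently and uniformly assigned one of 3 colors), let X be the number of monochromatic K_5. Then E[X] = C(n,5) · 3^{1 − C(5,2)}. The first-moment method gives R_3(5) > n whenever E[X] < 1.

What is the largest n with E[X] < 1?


We need C(n, 5) · 3^{1 − 10} < 1, i.e. C(n, 5) < 3^{10 − 1} = 19683.
Check values of n near the boundary:
  n = 17: C(17, 5) = 6188; 6188 < 19683? YES
  n = 18: C(18, 5) = 8568; 8568 < 19683? YES
  n = 19: C(19, 5) = 11628; 11628 < 19683? YES
  n = 20: C(20, 5) = 15504; 15504 < 19683? YES
  n = 21: C(21, 5) = 20349; 20349 < 19683? NO
  n = 22: C(22, 5) = 26334; 26334 < 19683? NO
  n = 23: C(23, 5) = 33649; 33649 < 19683? NO
The largest n with C(n, 5) < 19683 is n = 20 (where E[X] = 5168/6561 ≈ 0.787685). Hence R_3(5) > 20, i.e. R_3(5) ≥ 21.

Largest n = 20; hence R_3(5) > 20.


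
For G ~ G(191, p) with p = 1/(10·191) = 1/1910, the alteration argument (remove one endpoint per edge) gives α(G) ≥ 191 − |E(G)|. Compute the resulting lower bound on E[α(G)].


E[|E(G)|] = C(191, 2)·p = 18145 · (1/1910) = 19/2.
E[α(G)] ≥ n − E[|E(G)|] = 191 − 19/2 = 363/2.
Numerically: ≈ 181.500.
(This is only a lower bound; the true E[α(G)] may be larger.)

E[α(G)] ≥ 363/2 ≈ 181.500.


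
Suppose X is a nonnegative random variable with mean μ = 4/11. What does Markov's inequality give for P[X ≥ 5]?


μ = E[X] = 4/11, a = 5.
Markov: P[X ≥ 5] ≤ μ/a = (4/11)/5 = 4/55.
Numerically: ≈ 0.07273.
(Since a = 5 > μ = 0.36364, the bound 4/55 is < 1 and informative.)

P[X ≥ 5] ≤ 4/55 ≈ 0.07273.


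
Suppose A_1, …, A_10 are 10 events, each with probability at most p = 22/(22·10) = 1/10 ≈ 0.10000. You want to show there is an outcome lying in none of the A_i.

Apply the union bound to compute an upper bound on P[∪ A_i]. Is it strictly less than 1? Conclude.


Union bound: P[∪_{i=1}^{10} A_i] ≤ Σ_i P[A_i] ≤ 10·p = 10·(1/10) = 1.
Numerically: 1 ≈ 1.00000.
Is 1 < 1? NO.
Since the bound 1 is ≥ 1, the union bound is uninformative here; it does NOT by itself certify existence.

10·p = 1 ≈ 1.00000; existence NOT certified by the union bound.


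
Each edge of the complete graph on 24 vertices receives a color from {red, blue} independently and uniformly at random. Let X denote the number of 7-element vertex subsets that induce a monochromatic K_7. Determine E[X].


Let X = Σ_S X_S over the C(24, 7) = 346104 subsets S of size 7, where X_S = 1 if the K_7 on S is monochromatic.
For a fixed S, the K_7 on S has C(7, 2) = 21 edges. P[all 21 edges red] = (1/2)^21, and likewise for blue, so P[monochromatic] = 2·(1/2)^21 = 2^{1 − 21} = 1/1048576.
By linearity: E[X] = C(24, 7) · 2^{1 − 21} = 346104 · 1/1048576 = 43263/131072.
Numerically: E[X] ≈ 0.330.

E[X] = C(24,7)·2^(1−C(7,2)) = 43263/131072 ≈ 0.330.


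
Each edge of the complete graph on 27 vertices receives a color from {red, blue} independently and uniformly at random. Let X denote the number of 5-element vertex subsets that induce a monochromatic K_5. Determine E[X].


Let X = Σ_S X_S over the C(27, 5) = 80730 subsets S of size 5, where X_S = 1 if the K_5 on S is monochromatic.
For a fixed S, the K_5 on S has C(5, 2) = 10 edges. P[all 10 edges red] = (1/2)^10, and likewise for blue, so P[monochromatic] = 2·(1/2)^10 = 2^{1 − 10} = 1/512.
Summing: E[X] = C(27, 5) · 2^{1 − 10} = 80730 · 1/512 = 40365/256.
Numerically: E[X] ≈ 157.675781.

E[X] = C(27,5)·2^(1−C(5,2)) = 40365/256 ≈ 157.675781.


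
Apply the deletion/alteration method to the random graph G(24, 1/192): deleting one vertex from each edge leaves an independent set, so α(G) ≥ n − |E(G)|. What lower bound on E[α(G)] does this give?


E[|E(G)|] = C(24, 2)·p = 276 · (1/192) = 23/16.
E[α(G)] ≥ n − E[|E(G)|] = 24 − 23/16 = 361/16.
Numerically: ≈ 22.562500.
(This is only a lower bound; the true E[α(G)] may be larger.)

E[α(G)] ≥ 361/16 ≈ 22.562500.


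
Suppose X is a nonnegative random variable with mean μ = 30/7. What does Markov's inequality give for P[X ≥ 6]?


μ = E[X] = 30/7, a = 6.
Markov: P[X ≥ 6] ≤ μ/a = (30/7)/6 = 5/7.
Numerically: ≈ 0.7143.
(Since a = 6 > μ = 4.2857, the bound 5/7 is < 1 and informative.)

P[X ≥ 6] ≤ 5/7 ≈ 0.7143.


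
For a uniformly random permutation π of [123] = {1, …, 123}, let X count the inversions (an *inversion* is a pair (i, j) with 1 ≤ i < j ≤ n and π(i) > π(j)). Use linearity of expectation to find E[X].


Write X = Σ X_I over the C(123, 2) = 7503 pairs i < j, with X_I the indicator of one inversion.
There are 7503 indicators.
For each fixed pair i < j, the values π(i) and π(j) are two distinct elements of {1, …, 123} in uniformly random order; by symmetry P[π(i) > π(j)] = 1/2.
By linearity: E[X] = 7503 · (1/2) = C(123, 2) · (1/2) = 7503/2 = 7503/2 ≈ 3751.500000.

E[X] = 7503/2 = 3751.500000.


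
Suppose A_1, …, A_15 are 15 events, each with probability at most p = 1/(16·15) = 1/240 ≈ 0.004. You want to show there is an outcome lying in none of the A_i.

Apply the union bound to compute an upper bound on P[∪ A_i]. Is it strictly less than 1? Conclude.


Union bound: P[∪_{i=1}^{15} A_i] ≤ Σ_i P[A_i] ≤ 15·p = 15·(1/240) = 1/16.
Numerically: 1/16 ≈ 0.062.
Is 1/16 < 1? YES.
Since P[∪ A_i] ≤ 1/16 < 1, the complement has P[∩ A_i^c] ≥ 1 − 1/16 = 15/16 > 0, so some outcome avoids every A_i.

15·p = 1/16 ≈ 0.062; existence CERTIFIED by the union bound.


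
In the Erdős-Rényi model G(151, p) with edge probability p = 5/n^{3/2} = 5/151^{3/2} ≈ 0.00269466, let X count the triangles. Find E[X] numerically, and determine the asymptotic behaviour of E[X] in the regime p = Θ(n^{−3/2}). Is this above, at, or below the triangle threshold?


Number of potential triangles: C(151, 3) = 562475.
Each occurs with probability p³ ≈ (0.00269466)³ ≈ 1.95665272e-08.
By linearity: E[X] = C(151, 3)·p³ ≈ 562475 · 1.95665272e-08 ≈ 0.011006.
Since α = 3/2 > 1, p = c/n^{3/2} = o(1/n) is below the triangle threshold p ~ 1/n. Asymptotically E[X] ~ (c³/6)·n^{3(1−α)} = (5³/6)·n^{-1.5} → 0, so by Markov's inequality G has no triangles w.h.p.

E[X] ≈ 0.011006; in regime p = Θ(1/n^{3/2}) E[X] tends to 0 (below the triangle threshold p ~ 1/n).


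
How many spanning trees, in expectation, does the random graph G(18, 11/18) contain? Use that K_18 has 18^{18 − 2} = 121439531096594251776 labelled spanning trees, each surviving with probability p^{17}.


K_18 has 18^{18 − 2} = 121439531096594251776 labelled spanning trees.
For each such spanning tree H, let X_H = 1 if all 17 edges of H are present in G. Then P[X_H = 1] = p^{17} = (11/18)^{17} = 505447028499293771/2185911559738696531968.
By linearity of expectation: E[X] = Σ_H E[X_H] = 121439531096594251776 · p^{17} = 121439531096594251776 · 505447028499293771/2185911559738696531968 = 505447028499293771/18.
Numerically: E[X] ≈ 2.81e+16.

E[X] = 121439531096594251776 · (11/18)^{17} = 505447028499293771/18 ≈ 2.81e+16.


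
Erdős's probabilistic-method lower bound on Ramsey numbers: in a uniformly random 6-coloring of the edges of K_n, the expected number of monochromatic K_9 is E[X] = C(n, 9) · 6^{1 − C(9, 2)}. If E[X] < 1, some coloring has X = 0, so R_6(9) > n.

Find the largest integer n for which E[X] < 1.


We need C(n, 9) · 6^{1 − 36} < 1, i.e. C(n, 9) < 6^{36 − 1} = 1719070799748422591028658176.
Check values of n near the boundary:
  n = 4406: C(4406, 9) = 1710356485221788389505285700; 1710356485221788389505285700 < 1719070799748422591028658176? YES
  n = 4407: C(4407, 9) = 1713856532599459170657070050; 1713856532599459170657070050 < 1719070799748422591028658176? YES
  n = 4408: C(4408, 9) = 1717362945146264156457459600; 1717362945146264156457459600 < 1719070799748422591028658176? YES
  n = 4409: C(4409, 9) = 1720875732988608787686577131; 1720875732988608787686577131 < 1719070799748422591028658176? NO
  n = 4410: C(4410, 9) = 1724394906266704102180823710; 1724394906266704102180823710 < 1719070799748422591028658176? NO
The largest n with C(n, 9) < 1719070799748422591028658176 is n = 4408 (where E[X] = 35778394690547169926197075/35813974994758803979763712 ≈ 0.9990065). Hence R_6(9) > 4408, i.e. R_6(9) ≥ 4409.

Largest n = 4408; hence R_6(9) > 4408.


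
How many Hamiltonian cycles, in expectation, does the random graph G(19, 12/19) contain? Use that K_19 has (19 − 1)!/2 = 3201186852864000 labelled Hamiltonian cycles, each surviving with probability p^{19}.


K_19 has (19 − 1)!/2 = 3201186852864000 labelled Hamiltonian cycles.
For each such Hamiltonian cycle H, let X_H = 1 if all 19 edges of H are present in G. Then P[X_H = 1] = p^{19} = (12/19)^{19} = 319479999370622926848/1978419655660313589123979.
Summing the indicators: E[X] = Σ_H E[X_H] = 3201186852864000 · p^{19} = 3201186852864000 · 319479999370622926848/1978419655660313589123979 = 1022715173738237107931793611292672000/1978419655660313589123979.
Numerically: E[X] ≈ 5.169e+11.

E[X] = 3201186852864000 · (12/19)^{19} = 1022715173738237107931793611292672000/1978419655660313589123979 ≈ 5.169e+11.


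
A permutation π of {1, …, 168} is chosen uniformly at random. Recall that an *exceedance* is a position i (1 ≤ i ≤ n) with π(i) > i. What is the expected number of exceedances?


Write X = Σ_{i=1}^{168} X_i, where X_i = 1_{π(i) > i}.
For each fixed i, π(i) is uniform over {1, …, 168} (marginal of a uniform permutation), so P[π(i) > i] = (n − i)/n. Summing: Σ_{i=1}^{168} (n − i)/n = (0 + 1 + … + 167)/168 = 168(168 − 1)/(2·168) = (168 − 1)/2.
Hence E[X] = Σ_{i=1}^{168} (168 − i)/168 = 167/2 ≈ 83.500000.

E[X] = 167/2 = 83.500000.


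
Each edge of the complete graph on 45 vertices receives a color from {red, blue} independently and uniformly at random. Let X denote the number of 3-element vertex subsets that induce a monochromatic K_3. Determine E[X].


Let X = Σ_S X_S over the C(45, 3) = 14190 subsets S of size 3, where X_S = 1 if the K_3 on S is monochromatic.
For a fixed S, the K_3 on S has C(3, 2) = 3 edges. P[all 3 edges red] = (1/2)^3, and likewise for blue, so P[monochromatic] = 2·(1/2)^3 = 2^{1 − 3} = 1/4.
By linearity: E[X] = C(45, 3) · 2^{1 − 3} = 14190 · 1/4 = 7095/2.
Numerically: E[X] ≈ 3547.50000.

E[X] = C(45,3)·2^(1−C(3,2)) = 7095/2 ≈ 3547.50000.
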